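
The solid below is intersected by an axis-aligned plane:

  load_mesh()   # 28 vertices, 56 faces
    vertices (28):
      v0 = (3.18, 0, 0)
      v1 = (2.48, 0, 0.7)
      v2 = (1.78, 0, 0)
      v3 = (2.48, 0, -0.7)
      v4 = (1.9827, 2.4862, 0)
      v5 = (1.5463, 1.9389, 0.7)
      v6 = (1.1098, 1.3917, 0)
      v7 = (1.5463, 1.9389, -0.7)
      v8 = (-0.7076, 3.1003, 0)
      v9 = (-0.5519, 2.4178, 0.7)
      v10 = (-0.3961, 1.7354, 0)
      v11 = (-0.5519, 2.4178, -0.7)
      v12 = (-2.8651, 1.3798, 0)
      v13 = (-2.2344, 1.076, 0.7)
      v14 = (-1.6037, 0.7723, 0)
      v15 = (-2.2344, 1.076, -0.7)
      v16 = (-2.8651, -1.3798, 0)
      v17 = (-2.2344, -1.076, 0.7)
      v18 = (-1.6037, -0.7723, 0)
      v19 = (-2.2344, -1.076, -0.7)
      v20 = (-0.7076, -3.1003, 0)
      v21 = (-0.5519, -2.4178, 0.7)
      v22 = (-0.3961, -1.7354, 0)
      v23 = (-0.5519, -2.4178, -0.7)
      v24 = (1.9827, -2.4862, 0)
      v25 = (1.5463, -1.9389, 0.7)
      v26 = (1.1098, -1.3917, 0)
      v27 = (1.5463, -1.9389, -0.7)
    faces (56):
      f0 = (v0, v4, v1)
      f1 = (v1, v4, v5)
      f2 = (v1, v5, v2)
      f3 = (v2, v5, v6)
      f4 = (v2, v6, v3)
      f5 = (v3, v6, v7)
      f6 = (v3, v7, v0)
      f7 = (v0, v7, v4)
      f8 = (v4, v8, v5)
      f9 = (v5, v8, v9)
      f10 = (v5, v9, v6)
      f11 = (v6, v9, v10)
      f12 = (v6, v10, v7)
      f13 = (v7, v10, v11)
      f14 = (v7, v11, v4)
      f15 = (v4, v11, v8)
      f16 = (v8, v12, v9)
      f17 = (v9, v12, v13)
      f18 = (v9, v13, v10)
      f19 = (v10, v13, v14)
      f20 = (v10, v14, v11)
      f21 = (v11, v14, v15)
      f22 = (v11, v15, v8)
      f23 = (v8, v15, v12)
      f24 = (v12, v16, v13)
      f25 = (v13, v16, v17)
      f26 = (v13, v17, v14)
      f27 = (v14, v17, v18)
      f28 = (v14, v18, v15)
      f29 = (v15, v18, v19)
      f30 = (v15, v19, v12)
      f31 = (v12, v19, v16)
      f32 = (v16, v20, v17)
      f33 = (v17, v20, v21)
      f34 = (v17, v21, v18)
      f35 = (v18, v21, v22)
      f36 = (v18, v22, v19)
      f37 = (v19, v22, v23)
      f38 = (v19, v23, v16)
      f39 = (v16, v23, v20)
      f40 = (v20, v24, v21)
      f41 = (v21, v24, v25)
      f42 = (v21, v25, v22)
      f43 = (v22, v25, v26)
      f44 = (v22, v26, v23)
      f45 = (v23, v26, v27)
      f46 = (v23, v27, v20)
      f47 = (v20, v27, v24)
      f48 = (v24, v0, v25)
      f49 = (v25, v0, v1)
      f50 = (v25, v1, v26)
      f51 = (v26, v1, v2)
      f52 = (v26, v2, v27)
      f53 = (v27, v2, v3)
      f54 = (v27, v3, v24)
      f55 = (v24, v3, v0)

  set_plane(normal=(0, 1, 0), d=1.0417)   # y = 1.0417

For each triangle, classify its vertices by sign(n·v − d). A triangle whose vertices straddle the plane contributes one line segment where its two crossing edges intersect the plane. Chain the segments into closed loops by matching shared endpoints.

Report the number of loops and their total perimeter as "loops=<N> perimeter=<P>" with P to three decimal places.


Straddling triangles (18 of 56):
  (v0,v4,v1) [-+-] → (2.67834, 1.0417, 0)–(2.27163, 1.0417, 0.406705)  len=0.5752
  (v1,v4,v5) [-++] → (2.27163, 1.0417, 0.406705)–(1.97836, 1.0417, 0.7)  len=0.4148
  (v1,v5,v2) [-+-] → (1.97836, 1.0417, 0.7)–(1.65444, 1.0417, 0.376084)  len=0.4581
  (v2,v5,v6) [-++] → (1.65444, 1.0417, 0.376084)–(1.27835, 1.0417, 0)  len=0.5319
  (v2,v6,v3) [-+-] → (1.27835, 1.0417, 0)–(1.45439, 1.0417, -0.176044)  len=0.2490
  (v3,v6,v7) [-++] → (1.45439, 1.0417, -0.176044)–(1.97836, 1.0417, -0.7)  len=0.7410
  (v3,v7,v0) [-+-] → (1.97836, 1.0417, -0.7)–(2.30227, 1.0417, -0.376084)  len=0.4581
  (v0,v7,v4) [-++] → (2.30227, 1.0417, -0.376084)–(2.67834, 1.0417, 0)  len=0.5319
  (v10,v13,v14) [++-] → (-2.16317, 1.0417, 0.620942)–(-1.26591, 1.0417, 0)  len=1.0912
  (v10,v14,v11) [+-+] → (-1.26591, 1.0417, 0)–(-1.4315, 1.0417, -0.114603)  len=0.2014
  (v11,v14,v15) [+-+] → (-1.4315, 1.0417, -0.114603)–(-2.16317, 1.0417, -0.620942)  len=0.8898
  (v12,v16,v13) [+-+] → (-2.8651, 1.0417, 0)–(-2.24321, 1.0417, 0.690223)  len=0.9291
  (v13,v16,v17) [+--] → (-2.24321, 1.0417, 0.690223)–(-2.2344, 1.0417, 0.7)  len=0.0132
  (v13,v17,v14) [+--] → (-2.2344, 1.0417, 0.7)–(-2.16317, 1.0417, 0.620942)  len=0.1064
  (v14,v18,v15) [--+] → (-2.2227, 1.0417, -0.68701)–(-2.16317, 1.0417, -0.620942)  len=0.0889
  (v15,v18,v19) [+--] → (-2.2227, 1.0417, -0.68701)–(-2.2344, 1.0417, -0.7)  len=0.0175
  (v15,v19,v12) [+-+] → (-2.2344, 1.0417, -0.7)–(-2.77827, 1.0417, -0.0963719)  len=0.8125
  (v12,v19,v16) [+--] → (-2.77827, 1.0417, -0.0963719)–(-2.8651, 1.0417, 0)  len=0.1297

Chained into 2 loop(s):
  loop 1: 8 segments, perimeter = 3.9598
  loop 2: 10 segments, perimeter = 4.2796
Total perimeter = 8.239

loops=2 perimeter=8.239


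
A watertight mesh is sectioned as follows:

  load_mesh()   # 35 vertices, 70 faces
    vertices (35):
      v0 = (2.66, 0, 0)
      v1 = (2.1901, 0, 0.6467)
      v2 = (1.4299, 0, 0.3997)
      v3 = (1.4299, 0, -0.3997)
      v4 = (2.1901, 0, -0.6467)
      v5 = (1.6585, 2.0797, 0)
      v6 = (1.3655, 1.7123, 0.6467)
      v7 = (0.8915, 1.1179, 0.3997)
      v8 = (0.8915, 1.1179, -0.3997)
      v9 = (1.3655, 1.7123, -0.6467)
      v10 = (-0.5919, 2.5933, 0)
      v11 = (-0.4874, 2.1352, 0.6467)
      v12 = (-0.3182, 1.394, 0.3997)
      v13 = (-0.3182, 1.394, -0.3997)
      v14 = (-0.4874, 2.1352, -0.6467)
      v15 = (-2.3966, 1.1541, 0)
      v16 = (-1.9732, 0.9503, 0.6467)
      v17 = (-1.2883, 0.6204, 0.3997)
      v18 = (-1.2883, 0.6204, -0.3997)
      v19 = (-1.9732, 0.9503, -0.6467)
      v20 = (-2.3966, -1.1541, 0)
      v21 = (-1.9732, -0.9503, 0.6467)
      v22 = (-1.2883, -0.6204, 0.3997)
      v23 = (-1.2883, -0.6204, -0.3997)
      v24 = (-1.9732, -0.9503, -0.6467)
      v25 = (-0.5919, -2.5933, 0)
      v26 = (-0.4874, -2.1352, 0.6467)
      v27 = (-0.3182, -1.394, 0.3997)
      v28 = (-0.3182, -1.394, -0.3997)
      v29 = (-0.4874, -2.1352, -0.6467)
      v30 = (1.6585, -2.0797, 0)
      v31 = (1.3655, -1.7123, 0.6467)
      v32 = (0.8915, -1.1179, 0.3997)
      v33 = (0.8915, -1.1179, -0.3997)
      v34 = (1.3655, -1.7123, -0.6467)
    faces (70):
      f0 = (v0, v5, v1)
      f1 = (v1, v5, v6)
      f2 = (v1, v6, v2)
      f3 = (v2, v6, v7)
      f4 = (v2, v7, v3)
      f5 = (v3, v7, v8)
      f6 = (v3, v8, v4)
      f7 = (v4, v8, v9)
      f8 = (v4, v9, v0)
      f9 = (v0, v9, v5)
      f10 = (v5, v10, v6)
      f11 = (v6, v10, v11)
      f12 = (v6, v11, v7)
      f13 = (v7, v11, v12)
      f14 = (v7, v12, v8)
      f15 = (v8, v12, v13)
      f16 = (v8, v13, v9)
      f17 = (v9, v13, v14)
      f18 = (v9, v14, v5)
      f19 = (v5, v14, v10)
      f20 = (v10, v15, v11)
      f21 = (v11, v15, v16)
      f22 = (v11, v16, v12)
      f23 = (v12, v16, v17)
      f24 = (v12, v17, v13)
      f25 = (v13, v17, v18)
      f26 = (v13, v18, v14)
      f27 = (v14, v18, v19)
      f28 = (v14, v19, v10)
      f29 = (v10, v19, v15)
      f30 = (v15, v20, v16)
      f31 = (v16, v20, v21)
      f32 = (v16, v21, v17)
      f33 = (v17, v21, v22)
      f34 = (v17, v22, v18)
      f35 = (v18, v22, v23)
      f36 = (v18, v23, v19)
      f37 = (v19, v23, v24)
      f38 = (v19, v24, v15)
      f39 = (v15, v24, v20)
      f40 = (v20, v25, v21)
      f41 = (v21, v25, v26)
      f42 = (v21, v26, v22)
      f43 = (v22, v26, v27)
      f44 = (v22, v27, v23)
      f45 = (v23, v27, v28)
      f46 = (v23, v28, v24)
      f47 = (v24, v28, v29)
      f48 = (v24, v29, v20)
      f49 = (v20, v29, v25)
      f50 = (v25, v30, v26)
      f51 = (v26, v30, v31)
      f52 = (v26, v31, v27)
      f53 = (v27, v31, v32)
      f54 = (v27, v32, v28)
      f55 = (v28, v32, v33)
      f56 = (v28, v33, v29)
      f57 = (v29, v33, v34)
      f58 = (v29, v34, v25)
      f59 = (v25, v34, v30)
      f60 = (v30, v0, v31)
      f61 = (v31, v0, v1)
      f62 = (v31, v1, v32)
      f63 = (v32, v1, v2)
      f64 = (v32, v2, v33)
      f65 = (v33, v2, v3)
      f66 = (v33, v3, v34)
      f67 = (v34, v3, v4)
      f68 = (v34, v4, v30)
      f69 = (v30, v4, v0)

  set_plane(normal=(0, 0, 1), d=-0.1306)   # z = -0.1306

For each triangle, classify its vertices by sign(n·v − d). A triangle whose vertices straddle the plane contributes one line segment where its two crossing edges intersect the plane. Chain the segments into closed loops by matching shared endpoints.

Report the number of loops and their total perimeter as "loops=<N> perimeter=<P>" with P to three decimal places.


loops=2 perimeter=24.267

Straddling triangles (28 of 70):
  (v2,v7,v3) [++-] → (1.24866, 0.376316, -0.1306)–(1.4299, 0, -0.1306)  len=0.4177
  (v3,v7,v8) [-+-] → (1.24866, 0.376316, -0.1306)–(0.8915, 1.1179, -0.1306)  len=0.8231
  (v4,v9,v0) [--+] → (2.39858, 0.345796, -0.1306)–(2.5651, 0, -0.1306)  len=0.3838
  (v0,v9,v5) [+-+] → (2.39858, 0.345796, -0.1306)–(1.59933, 2.0055, -0.1306)  len=1.8421
  (v7,v12,v8) [++-] → (0.484282, 1.21084, -0.1306)–(0.8915, 1.1179, -0.1306)  len=0.4177
  (v8,v12,v13) [-+-] → (0.484282, 1.21084, -0.1306)–(-0.3182, 1.394, -0.1306)  len=0.8231
  (v9,v14,v5) [--+] → (1.22514, 2.09091, -0.1306)–(1.59933, 2.0055, -0.1306)  len=0.3838
  (v5,v14,v10) [+-+] → (1.22514, 2.09091, -0.1306)–(-0.570796, 2.50079, -0.1306)  len=1.8421
  (v12,v17,v13) [++-] → (-0.644762, 1.13358, -0.1306)–(-0.3182, 1.394, -0.1306)  len=0.4177
  (v13,v17,v18) [-+-] → (-0.644762, 1.13358, -0.1306)–(-1.2883, 0.6204, -0.1306)  len=0.8231
  (v14,v19,v10) [--+] → (-0.870851, 2.2615, -0.1306)–(-0.570796, 2.50079, -0.1306)  len=0.3838
  (v10,v19,v15) [+-+] → (-0.870851, 2.2615, -0.1306)–(-2.3111, 1.11294, -0.1306)  len=1.8421
  (v17,v22,v18) [++-] → (-1.2883, 0.202713, -0.1306)–(-1.2883, 0.6204, -0.1306)  len=0.4177
  (v18,v22,v23) [-+-] → (-1.2883, 0.202713, -0.1306)–(-1.2883, -0.6204, -0.1306)  len=0.8231
  (v19,v24,v15) [--+] → (-2.3111, 0.72912, -0.1306)–(-2.3111, 1.11294, -0.1306)  len=0.3838
  (v15,v24,v20) [+-+] → (-2.3111, 0.72912, -0.1306)–(-2.3111, -1.11294, -0.1306)  len=1.8421
  (v22,v27,v23) [++-] → (-0.961738, -0.880815, -0.1306)–(-1.2883, -0.6204, -0.1306)  len=0.4177
  (v23,v27,v28) [-+-] → (-0.961738, -0.880815, -0.1306)–(-0.3182, -1.394, -0.1306)  len=0.8231
  (v24,v29,v20) [--+] → (-2.01104, -1.35223, -0.1306)–(-2.3111, -1.11294, -0.1306)  len=0.3838
  (v20,v29,v25) [+-+] → (-2.01104, -1.35223, -0.1306)–(-0.570796, -2.50079, -0.1306)  len=1.8421
  (v27,v32,v28) [++-] → (0.0890183, -1.30106, -0.1306)–(-0.3182, -1.394, -0.1306)  len=0.4177
  (v28,v32,v33) [-+-] → (0.0890183, -1.30106, -0.1306)–(0.8915, -1.1179, -0.1306)  len=0.8231
  (v29,v34,v25) [--+] → (-0.196606, -2.41538, -0.1306)–(-0.570796, -2.50079, -0.1306)  len=0.3838
  (v25,v34,v30) [+-+] → (-0.196606, -2.41538, -0.1306)–(1.59933, -2.0055, -0.1306)  len=1.8421
  (v32,v2,v33) [++-] → (1.07274, -0.741584, -0.1306)–(0.8915, -1.1179, -0.1306)  len=0.4177
  (v33,v2,v3) [-+-] → (1.07274, -0.741584, -0.1306)–(1.4299, 0, -0.1306)  len=0.8231
  (v34,v4,v30) [--+] → (1.76586, -1.65971, -0.1306)–(1.59933, -2.0055, -0.1306)  len=0.3838
  (v30,v4,v0) [+-+] → (1.76586, -1.65971, -0.1306)–(2.5651, 0, -0.1306)  len=1.8421

Chained into 2 loop(s):
  loop 1: 14 segments, perimeter = 8.6856
  loop 2: 14 segments, perimeter = 15.5815
Total perimeter = 24.267


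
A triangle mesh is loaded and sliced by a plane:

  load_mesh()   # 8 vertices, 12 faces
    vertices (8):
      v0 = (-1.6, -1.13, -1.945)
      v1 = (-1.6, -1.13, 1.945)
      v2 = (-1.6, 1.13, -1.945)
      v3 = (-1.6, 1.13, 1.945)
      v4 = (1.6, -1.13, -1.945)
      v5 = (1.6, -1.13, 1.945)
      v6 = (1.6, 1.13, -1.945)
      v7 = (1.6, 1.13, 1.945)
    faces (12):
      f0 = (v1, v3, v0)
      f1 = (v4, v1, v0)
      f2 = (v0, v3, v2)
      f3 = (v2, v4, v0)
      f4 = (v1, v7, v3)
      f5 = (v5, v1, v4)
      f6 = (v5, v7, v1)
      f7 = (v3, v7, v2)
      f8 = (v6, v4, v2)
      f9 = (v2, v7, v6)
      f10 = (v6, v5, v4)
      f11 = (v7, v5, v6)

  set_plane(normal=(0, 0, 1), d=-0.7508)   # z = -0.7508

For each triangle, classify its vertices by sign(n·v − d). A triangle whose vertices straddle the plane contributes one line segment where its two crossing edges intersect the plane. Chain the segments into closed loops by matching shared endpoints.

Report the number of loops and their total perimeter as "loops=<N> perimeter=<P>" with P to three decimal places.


Straddling triangles (8 of 12):
  (v1,v3,v0) [++-] → (-1.6, -0.436197, -0.7508)–(-1.6, -1.13, -0.7508)  len=0.6938
  (v4,v1,v0) [-+-] → (0.617625, -1.13, -0.7508)–(-1.6, -1.13, -0.7508)  len=2.2176
  (v0,v3,v2) [-+-] → (-1.6, -0.436197, -0.7508)–(-1.6, 1.13, -0.7508)  len=1.5662
  (v5,v1,v4) [++-] → (0.617625, -1.13, -0.7508)–(1.6, -1.13, -0.7508)  len=0.9824
  (v3,v7,v2) [++-] → (-0.617625, 1.13, -0.7508)–(-1.6, 1.13, -0.7508)  len=0.9824
  (v2,v7,v6) [-+-] → (-0.617625, 1.13, -0.7508)–(1.6, 1.13, -0.7508)  len=2.2176
  (v6,v5,v4) [-+-] → (1.6, 0.436197, -0.7508)–(1.6, -1.13, -0.7508)  len=1.5662
  (v7,v5,v6) [++-] → (1.6, 0.436197, -0.7508)–(1.6, 1.13, -0.7508)  len=0.6938

Chained into 1 loop(s):
  loop 1: 8 segments, perimeter = 10.9200
Total perimeter = 10.920

loops=1 perimeter=10.920


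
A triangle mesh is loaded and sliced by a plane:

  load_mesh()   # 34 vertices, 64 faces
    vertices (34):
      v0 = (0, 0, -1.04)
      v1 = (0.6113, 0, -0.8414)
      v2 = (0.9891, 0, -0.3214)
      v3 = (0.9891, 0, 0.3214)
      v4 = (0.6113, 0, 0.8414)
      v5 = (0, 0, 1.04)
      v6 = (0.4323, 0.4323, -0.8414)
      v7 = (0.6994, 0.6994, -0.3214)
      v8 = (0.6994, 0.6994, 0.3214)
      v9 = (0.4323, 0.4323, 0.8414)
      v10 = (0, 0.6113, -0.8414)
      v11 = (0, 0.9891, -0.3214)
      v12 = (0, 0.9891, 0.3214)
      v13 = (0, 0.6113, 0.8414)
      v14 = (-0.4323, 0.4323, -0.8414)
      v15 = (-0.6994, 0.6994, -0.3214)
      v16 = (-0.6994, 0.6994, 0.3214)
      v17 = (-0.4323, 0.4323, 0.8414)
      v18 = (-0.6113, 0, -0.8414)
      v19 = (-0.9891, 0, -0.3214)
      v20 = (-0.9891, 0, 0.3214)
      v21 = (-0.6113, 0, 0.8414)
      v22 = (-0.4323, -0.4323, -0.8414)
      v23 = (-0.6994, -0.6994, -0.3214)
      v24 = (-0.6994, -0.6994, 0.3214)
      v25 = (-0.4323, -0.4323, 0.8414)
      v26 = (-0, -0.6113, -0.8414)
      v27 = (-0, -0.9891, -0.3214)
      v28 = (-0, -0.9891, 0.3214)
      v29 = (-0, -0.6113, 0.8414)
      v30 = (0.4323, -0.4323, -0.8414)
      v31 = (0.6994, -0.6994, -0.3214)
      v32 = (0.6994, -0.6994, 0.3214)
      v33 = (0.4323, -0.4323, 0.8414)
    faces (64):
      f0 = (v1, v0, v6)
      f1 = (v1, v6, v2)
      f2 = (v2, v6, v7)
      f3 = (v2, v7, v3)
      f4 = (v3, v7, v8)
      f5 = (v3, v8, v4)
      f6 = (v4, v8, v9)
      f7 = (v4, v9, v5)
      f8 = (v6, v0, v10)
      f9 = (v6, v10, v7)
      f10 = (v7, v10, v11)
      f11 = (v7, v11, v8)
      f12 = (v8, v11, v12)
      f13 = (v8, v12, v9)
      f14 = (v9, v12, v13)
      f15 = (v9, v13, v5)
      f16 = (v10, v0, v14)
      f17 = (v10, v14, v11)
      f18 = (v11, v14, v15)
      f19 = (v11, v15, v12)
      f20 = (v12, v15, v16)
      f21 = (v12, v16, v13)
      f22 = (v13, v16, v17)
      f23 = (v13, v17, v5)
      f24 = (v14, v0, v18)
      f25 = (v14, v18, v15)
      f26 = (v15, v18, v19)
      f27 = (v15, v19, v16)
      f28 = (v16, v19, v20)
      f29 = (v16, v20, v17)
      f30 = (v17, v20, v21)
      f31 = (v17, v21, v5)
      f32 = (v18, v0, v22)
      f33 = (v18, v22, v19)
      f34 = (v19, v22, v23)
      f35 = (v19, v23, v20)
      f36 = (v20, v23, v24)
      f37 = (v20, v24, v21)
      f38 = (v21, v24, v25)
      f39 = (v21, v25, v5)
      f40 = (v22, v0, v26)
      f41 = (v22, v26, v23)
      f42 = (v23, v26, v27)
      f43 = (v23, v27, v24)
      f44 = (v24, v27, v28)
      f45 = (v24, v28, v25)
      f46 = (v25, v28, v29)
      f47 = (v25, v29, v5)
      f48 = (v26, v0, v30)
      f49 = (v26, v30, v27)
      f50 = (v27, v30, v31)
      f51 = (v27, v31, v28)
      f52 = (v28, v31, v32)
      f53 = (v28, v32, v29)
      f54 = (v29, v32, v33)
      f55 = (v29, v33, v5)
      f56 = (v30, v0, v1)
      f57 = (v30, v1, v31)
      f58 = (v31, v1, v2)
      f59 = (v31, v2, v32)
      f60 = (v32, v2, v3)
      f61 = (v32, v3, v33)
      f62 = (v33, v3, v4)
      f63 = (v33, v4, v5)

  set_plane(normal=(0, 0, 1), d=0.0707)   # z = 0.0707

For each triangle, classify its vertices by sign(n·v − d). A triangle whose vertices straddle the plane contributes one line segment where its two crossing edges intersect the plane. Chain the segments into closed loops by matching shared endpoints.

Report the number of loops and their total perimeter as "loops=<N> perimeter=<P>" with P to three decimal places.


loops=1 perimeter=6.056

Straddling triangles (16 of 64):
  (v2,v7,v3) [--+] → (0.876113, 0.272775, 0.0707)–(0.9891, 0, 0.0707)  len=0.2952
  (v3,v7,v8) [+-+] → (0.876113, 0.272775, 0.0707)–(0.6994, 0.6994, 0.0707)  len=0.4618
  (v7,v11,v8) [--+] → (0.426625, 0.812387, 0.0707)–(0.6994, 0.6994, 0.0707)  len=0.2952
  (v8,v11,v12) [+-+] → (0.426625, 0.812387, 0.0707)–(0, 0.9891, 0.0707)  len=0.4618
  (v11,v15,v12) [--+] → (-0.272775, 0.876113, 0.0707)–(0, 0.9891, 0.0707)  len=0.2952
  (v12,v15,v16) [+-+] → (-0.272775, 0.876113, 0.0707)–(-0.6994, 0.6994, 0.0707)  len=0.4618
  (v15,v19,v16) [--+] → (-0.812387, 0.426625, 0.0707)–(-0.6994, 0.6994, 0.0707)  len=0.2952
  (v16,v19,v20) [+-+] → (-0.812387, 0.426625, 0.0707)–(-0.9891, 0, 0.0707)  len=0.4618
  (v19,v23,v20) [--+] → (-0.876113, -0.272775, 0.0707)–(-0.9891, 0, 0.0707)  len=0.2952
  (v20,v23,v24) [+-+] → (-0.876113, -0.272775, 0.0707)–(-0.6994, -0.6994, 0.0707)  len=0.4618
  (v23,v27,v24) [--+] → (-0.426625, -0.812387, 0.0707)–(-0.6994, -0.6994, 0.0707)  len=0.2952
  (v24,v27,v28) [+-+] → (-0.426625, -0.812387, 0.0707)–(0, -0.9891, 0.0707)  len=0.4618
  (v27,v31,v28) [--+] → (0.272775, -0.876113, 0.0707)–(0, -0.9891, 0.0707)  len=0.2952
  (v28,v31,v32) [+-+] → (0.272775, -0.876113, 0.0707)–(0.6994, -0.6994, 0.0707)  len=0.4618
  (v31,v2,v32) [--+] → (0.812387, -0.426625, 0.0707)–(0.6994, -0.6994, 0.0707)  len=0.2952
  (v32,v2,v3) [+-+] → (0.812387, -0.426625, 0.0707)–(0.9891, 0, 0.0707)  len=0.4618

Chained into 1 loop(s):
  loop 1: 16 segments, perimeter = 6.0562
Total perimeter = 6.056


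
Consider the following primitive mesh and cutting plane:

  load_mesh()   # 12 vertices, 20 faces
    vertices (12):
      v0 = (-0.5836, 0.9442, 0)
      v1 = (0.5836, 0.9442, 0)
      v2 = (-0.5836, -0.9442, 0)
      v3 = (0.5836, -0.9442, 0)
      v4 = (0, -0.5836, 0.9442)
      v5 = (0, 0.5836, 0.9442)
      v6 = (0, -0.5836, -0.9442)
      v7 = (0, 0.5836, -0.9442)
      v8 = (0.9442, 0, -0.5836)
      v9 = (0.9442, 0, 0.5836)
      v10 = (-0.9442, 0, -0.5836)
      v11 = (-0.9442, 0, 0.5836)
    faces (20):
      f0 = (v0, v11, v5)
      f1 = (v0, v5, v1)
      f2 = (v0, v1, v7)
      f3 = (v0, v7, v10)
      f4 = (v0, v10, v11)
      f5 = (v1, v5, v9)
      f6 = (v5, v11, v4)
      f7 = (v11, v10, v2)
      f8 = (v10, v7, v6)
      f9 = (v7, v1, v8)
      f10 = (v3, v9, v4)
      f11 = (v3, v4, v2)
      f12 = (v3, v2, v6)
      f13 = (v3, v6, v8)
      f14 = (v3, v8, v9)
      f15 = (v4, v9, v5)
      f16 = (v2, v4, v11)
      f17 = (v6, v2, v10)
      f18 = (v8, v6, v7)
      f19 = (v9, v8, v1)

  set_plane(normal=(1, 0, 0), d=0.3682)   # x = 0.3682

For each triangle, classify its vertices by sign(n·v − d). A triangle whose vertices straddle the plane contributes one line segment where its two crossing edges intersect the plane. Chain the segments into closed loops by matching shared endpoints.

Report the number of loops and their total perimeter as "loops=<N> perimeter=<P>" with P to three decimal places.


Straddling triangles (10 of 20):
  (v0,v5,v1) [--+] → (0.3682, 0.811107, 0.348493)–(0.3682, 0.9442, 0)  len=0.3730
  (v0,v1,v7) [-+-] → (0.3682, 0.9442, 0)–(0.3682, 0.811107, -0.348493)  len=0.3730
  (v1,v5,v9) [+-+] → (0.3682, 0.811107, 0.348493)–(0.3682, 0.356019, 0.803581)  len=0.6436
  (v7,v1,v8) [-++] → (0.3682, 0.811107, -0.348493)–(0.3682, 0.356019, -0.803581)  len=0.6436
  (v3,v9,v4) [++-] → (0.3682, -0.356019, 0.803581)–(0.3682, -0.811107, 0.348493)  len=0.6436
  (v3,v4,v2) [+--] → (0.3682, -0.811107, 0.348493)–(0.3682, -0.9442, 0)  len=0.3730
  (v3,v2,v6) [+--] → (0.3682, -0.9442, 0)–(0.3682, -0.811107, -0.348493)  len=0.3730
  (v3,v6,v8) [+-+] → (0.3682, -0.811107, -0.348493)–(0.3682, -0.356019, -0.803581)  len=0.6436
  (v4,v9,v5) [-+-] → (0.3682, -0.356019, 0.803581)–(0.3682, 0.356019, 0.803581)  len=0.7120
  (v8,v6,v7) [+--] → (0.3682, -0.356019, -0.803581)–(0.3682, 0.356019, -0.803581)  len=0.7120

Chained into 1 loop(s):
  loop 1: 10 segments, perimeter = 5.4906
Total perimeter = 5.491

loops=1 perimeter=5.491


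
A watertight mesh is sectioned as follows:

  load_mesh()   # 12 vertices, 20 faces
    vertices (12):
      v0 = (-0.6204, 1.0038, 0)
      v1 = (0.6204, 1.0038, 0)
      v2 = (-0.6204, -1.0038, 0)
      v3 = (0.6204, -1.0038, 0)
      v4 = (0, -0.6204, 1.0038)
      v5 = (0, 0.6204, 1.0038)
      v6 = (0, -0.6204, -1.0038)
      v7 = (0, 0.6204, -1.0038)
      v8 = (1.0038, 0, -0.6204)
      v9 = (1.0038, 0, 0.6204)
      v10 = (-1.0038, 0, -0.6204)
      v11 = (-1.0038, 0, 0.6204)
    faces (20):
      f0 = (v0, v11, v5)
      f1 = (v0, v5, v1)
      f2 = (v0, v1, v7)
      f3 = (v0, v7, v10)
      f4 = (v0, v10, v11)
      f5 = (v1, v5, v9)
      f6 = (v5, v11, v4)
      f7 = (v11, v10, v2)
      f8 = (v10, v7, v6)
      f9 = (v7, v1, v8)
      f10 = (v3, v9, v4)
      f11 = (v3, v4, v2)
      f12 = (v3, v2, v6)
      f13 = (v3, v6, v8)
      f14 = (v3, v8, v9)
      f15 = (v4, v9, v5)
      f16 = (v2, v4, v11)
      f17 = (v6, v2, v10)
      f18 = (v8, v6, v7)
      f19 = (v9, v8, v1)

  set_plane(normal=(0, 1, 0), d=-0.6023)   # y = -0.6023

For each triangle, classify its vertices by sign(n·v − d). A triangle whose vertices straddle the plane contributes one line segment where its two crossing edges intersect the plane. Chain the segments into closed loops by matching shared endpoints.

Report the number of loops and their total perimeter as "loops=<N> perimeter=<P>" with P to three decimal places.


loops=1 perimeter=5.329

Straddling triangles (10 of 20):
  (v5,v11,v4) [++-] → (-0.0292856, -0.6023, 0.992614)–(0, -0.6023, 1.0038)  len=0.0313
  (v11,v10,v2) [++-] → (-0.773752, -0.6023, -0.248148)–(-0.773752, -0.6023, 0.248148)  len=0.4963
  (v10,v7,v6) [++-] → (0, -0.6023, -1.0038)–(-0.0292856, -0.6023, -0.992614)  len=0.0313
  (v3,v9,v4) [-+-] → (0.773752, -0.6023, 0.248148)–(0.0292856, -0.6023, 0.992614)  len=1.0528
  (v3,v6,v8) [--+] → (0.0292856, -0.6023, -0.992614)–(0.773752, -0.6023, -0.248148)  len=1.0528
  (v3,v8,v9) [-++] → (0.773752, -0.6023, -0.248148)–(0.773752, -0.6023, 0.248148)  len=0.4963
  (v4,v9,v5) [-++] → (0.0292856, -0.6023, 0.992614)–(0, -0.6023, 1.0038)  len=0.0313
  (v2,v4,v11) [--+] → (-0.0292856, -0.6023, 0.992614)–(-0.773752, -0.6023, 0.248148)  len=1.0528
  (v6,v2,v10) [--+] → (-0.773752, -0.6023, -0.248148)–(-0.0292856, -0.6023, -0.992614)  len=1.0528
  (v8,v6,v7) [+-+] → (0.0292856, -0.6023, -0.992614)–(0, -0.6023, -1.0038)  len=0.0313

Chained into 1 loop(s):
  loop 1: 10 segments, perimeter = 5.3293
Total perimeter = 5.329


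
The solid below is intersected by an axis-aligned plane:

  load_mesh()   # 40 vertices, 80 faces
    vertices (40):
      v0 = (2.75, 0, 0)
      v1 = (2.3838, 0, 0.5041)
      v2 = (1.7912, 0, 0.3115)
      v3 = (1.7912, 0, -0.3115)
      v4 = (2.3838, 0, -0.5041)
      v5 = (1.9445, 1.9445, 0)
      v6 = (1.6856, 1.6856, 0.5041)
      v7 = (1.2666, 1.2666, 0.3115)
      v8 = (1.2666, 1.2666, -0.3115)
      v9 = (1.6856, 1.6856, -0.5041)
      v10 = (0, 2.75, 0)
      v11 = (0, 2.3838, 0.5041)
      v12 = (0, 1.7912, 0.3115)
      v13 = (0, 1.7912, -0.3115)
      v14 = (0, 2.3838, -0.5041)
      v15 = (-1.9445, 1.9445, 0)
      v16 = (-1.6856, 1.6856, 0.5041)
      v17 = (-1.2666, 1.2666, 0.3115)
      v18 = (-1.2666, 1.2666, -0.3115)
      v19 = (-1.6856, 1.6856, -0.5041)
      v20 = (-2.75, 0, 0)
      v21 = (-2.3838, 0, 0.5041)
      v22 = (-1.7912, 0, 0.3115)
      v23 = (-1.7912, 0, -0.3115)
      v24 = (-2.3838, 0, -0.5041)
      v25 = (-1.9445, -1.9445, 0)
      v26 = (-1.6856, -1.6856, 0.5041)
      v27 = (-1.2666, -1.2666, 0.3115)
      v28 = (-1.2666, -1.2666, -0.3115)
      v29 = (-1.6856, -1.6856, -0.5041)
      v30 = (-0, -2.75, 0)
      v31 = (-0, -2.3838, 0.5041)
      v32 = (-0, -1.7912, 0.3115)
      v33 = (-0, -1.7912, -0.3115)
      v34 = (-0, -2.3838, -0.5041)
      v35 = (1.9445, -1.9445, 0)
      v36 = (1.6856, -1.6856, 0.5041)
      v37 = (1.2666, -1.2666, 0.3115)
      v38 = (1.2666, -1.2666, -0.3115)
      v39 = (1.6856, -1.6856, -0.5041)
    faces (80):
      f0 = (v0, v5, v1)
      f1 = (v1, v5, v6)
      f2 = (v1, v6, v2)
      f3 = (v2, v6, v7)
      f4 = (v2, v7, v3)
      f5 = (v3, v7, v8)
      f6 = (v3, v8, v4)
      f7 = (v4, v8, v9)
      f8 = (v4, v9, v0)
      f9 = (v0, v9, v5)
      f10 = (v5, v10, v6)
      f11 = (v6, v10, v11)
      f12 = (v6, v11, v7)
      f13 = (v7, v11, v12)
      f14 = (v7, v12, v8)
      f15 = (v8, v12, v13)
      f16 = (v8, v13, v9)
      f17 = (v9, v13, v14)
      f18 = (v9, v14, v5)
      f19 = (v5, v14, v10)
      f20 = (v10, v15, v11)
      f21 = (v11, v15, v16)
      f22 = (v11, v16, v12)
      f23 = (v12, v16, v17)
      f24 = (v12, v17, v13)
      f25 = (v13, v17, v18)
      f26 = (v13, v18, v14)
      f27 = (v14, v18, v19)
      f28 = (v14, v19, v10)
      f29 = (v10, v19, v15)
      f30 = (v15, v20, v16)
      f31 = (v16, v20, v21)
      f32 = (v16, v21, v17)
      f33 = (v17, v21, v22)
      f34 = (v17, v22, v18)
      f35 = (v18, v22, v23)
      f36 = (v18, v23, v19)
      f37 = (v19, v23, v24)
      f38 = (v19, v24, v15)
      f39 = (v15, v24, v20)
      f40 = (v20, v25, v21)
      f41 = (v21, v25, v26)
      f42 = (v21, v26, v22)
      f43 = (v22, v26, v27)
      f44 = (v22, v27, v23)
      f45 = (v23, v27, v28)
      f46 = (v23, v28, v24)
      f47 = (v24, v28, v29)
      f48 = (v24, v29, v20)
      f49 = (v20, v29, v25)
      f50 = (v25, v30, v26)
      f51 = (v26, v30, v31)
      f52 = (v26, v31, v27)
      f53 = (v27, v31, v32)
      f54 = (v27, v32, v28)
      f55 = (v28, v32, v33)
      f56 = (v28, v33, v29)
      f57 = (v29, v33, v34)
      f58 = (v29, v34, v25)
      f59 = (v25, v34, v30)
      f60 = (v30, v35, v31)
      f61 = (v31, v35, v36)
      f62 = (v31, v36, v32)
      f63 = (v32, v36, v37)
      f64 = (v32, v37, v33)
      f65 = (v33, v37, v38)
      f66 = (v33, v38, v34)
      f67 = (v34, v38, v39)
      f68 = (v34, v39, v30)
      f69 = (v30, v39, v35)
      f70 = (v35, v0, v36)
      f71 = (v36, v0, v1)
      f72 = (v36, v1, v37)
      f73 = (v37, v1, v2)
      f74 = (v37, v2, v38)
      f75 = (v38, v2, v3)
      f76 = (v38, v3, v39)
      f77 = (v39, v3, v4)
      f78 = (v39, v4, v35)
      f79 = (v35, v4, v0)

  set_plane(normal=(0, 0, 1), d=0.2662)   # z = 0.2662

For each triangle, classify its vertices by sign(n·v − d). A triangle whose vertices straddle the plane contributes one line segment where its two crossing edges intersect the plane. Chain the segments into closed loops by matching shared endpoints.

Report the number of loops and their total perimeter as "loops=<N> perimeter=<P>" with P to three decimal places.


loops=2 perimeter=26.621

Straddling triangles (32 of 80):
  (v0,v5,v1) [--+] → (2.17648, 0.917668, 0.2662)–(2.55662, 0, 0.2662)  len=0.9933
  (v1,v5,v6) [+-+] → (2.17648, 0.917668, 0.2662)–(1.80778, 1.80778, 0.2662)  len=0.9635
  (v2,v7,v3) [++-] → (1.30475, 1.1745, 0.2662)–(1.7912, 0, 0.2662)  len=1.2713
  (v3,v7,v8) [-+-] → (1.30475, 1.1745, 0.2662)–(1.2666, 1.2666, 0.2662)  len=0.0997
  (v5,v10,v6) [--+] → (0.890115, 2.18792, 0.2662)–(1.80778, 1.80778, 0.2662)  len=0.9933
  (v6,v10,v11) [+-+] → (0.890115, 2.18792, 0.2662)–(0, 2.55662, 0.2662)  len=0.9635
  (v7,v12,v8) [++-] → (0.0920979, 1.75305, 0.2662)–(1.2666, 1.2666, 0.2662)  len=1.2713
  (v8,v12,v13) [-+-] → (0.0920979, 1.75305, 0.2662)–(0, 1.7912, 0.2662)  len=0.0997
  (v10,v15,v11) [--+] → (-0.917668, 2.17648, 0.2662)–(0, 2.55662, 0.2662)  len=0.9933
  (v11,v15,v16) [+-+] → (-0.917668, 2.17648, 0.2662)–(-1.80778, 1.80778, 0.2662)  len=0.9635
  (v12,v17,v13) [++-] → (-1.1745, 1.30475, 0.2662)–(0, 1.7912, 0.2662)  len=1.2713
  (v13,v17,v18) [-+-] → (-1.1745, 1.30475, 0.2662)–(-1.2666, 1.2666, 0.2662)  len=0.0997
  (v15,v20,v16) [--+] → (-2.18792, 0.890115, 0.2662)–(-1.80778, 1.80778, 0.2662)  len=0.9933
  (v16,v20,v21) [+-+] → (-2.18792, 0.890115, 0.2662)–(-2.55662, 0, 0.2662)  len=0.9635
  (v17,v22,v18) [++-] → (-1.75305, 0.0920979, 0.2662)–(-1.2666, 1.2666, 0.2662)  len=1.2713
  (v18,v22,v23) [-+-] → (-1.75305, 0.0920979, 0.2662)–(-1.7912, 0, 0.2662)  len=0.0997
  (v20,v25,v21) [--+] → (-2.17648, -0.917668, 0.2662)–(-2.55662, 0, 0.2662)  len=0.9933
  (v21,v25,v26) [+-+] → (-2.17648, -0.917668, 0.2662)–(-1.80778, -1.80778, 0.2662)  len=0.9635
  (v22,v27,v23) [++-] → (-1.30475, -1.1745, 0.2662)–(-1.7912, 0, 0.2662)  len=1.2713
  (v23,v27,v28) [-+-] → (-1.30475, -1.1745, 0.2662)–(-1.2666, -1.2666, 0.2662)  len=0.0997
  (v25,v30,v26) [--+] → (-0.890115, -2.18792, 0.2662)–(-1.80778, -1.80778, 0.2662)  len=0.9933
  (v26,v30,v31) [+-+] → (-0.890115, -2.18792, 0.2662)–(0, -2.55662, 0.2662)  len=0.9635
  (v27,v32,v28) [++-] → (-0.0920979, -1.75305, 0.2662)–(-1.2666, -1.2666, 0.2662)  len=1.2713
  (v28,v32,v33) [-+-] → (-0.0920979, -1.75305, 0.2662)–(0, -1.7912, 0.2662)  len=0.0997
  (v30,v35,v31) [--+] → (0.917668, -2.17648, 0.2662)–(0, -2.55662, 0.2662)  len=0.9933
  (v31,v35,v36) [+-+] → (0.917668, -2.17648, 0.2662)–(1.80778, -1.80778, 0.2662)  len=0.9635
  (v32,v37,v33) [++-] → (1.1745, -1.30475, 0.2662)–(0, -1.7912, 0.2662)  len=1.2713
  (v33,v37,v38) [-+-] → (1.1745, -1.30475, 0.2662)–(1.2666, -1.2666, 0.2662)  len=0.0997
  (v35,v0,v36) [--+] → (2.18792, -0.890115, 0.2662)–(1.80778, -1.80778, 0.2662)  len=0.9933
  (v36,v0,v1) [+-+] → (2.18792, -0.890115, 0.2662)–(2.55662, 0, 0.2662)  len=0.9635
  (v37,v2,v38) [++-] → (1.75305, -0.0920979, 0.2662)–(1.2666, -1.2666, 0.2662)  len=1.2713
  (v38,v2,v3) [-+-] → (1.75305, -0.0920979, 0.2662)–(1.7912, 0, 0.2662)  len=0.0997

Chained into 2 loop(s):
  loop 1: 16 segments, perimeter = 15.6539
  loop 2: 16 segments, perimeter = 10.9675
Total perimeter = 26.621


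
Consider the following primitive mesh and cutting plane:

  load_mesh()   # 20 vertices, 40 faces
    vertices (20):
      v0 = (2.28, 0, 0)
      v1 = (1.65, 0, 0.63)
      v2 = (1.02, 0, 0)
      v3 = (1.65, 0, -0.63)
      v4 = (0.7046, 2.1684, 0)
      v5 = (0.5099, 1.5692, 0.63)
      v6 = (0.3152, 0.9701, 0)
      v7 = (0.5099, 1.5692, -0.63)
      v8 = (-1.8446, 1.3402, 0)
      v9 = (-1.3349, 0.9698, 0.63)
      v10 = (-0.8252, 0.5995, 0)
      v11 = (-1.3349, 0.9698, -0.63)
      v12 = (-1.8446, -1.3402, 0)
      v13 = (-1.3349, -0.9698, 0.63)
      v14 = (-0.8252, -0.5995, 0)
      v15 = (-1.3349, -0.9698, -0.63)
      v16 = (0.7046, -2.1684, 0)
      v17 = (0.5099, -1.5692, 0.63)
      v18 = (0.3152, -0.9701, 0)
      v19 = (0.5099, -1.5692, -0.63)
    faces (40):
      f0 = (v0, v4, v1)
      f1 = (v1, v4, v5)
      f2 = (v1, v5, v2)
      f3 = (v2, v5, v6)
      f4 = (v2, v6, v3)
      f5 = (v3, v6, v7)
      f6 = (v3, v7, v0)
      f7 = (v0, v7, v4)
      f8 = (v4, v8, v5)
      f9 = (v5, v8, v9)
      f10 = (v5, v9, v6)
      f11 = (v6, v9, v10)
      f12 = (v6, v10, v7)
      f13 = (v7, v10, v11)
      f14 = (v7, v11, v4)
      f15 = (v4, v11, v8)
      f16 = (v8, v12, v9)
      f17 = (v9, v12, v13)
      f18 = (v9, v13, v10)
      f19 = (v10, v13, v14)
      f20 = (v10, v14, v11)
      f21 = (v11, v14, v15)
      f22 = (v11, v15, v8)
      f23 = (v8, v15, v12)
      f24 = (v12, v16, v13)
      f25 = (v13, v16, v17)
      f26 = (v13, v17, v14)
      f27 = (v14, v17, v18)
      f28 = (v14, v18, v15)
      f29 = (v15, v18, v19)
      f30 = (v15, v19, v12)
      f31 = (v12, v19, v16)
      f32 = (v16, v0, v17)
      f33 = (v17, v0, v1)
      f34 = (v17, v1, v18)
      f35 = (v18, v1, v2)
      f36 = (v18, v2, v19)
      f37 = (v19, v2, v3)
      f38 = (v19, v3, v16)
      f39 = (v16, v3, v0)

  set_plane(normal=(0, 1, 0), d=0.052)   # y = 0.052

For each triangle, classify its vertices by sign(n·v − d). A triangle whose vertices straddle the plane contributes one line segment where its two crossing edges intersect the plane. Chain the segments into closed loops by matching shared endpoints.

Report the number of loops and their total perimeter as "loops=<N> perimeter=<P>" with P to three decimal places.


loops=2 perimeter=6.805

Straddling triangles (16 of 40):
  (v0,v4,v1) [-+-] → (2.24222, 0.052, 0)–(1.62733, 0.052, 0.614892)  len=0.8696
  (v1,v4,v5) [-++] → (1.62733, 0.052, 0.614892)–(1.61222, 0.052, 0.63)  len=0.0214
  (v1,v5,v2) [-+-] → (1.61222, 0.052, 0.63)–(1.0031, 0.052, 0.0208769)  len=0.8614
  (v2,v5,v6) [-++] → (1.0031, 0.052, 0.0208769)–(0.982221, 0.052, 0)  len=0.0295
  (v2,v6,v3) [-+-] → (0.982221, 0.052, 0)–(1.57845, 0.052, -0.59623)  len=0.8432
  (v3,v6,v7) [-++] → (1.57845, 0.052, -0.59623)–(1.61222, 0.052, -0.63)  len=0.0478
  (v3,v7,v0) [-+-] → (1.61222, 0.052, -0.63)–(2.22134, 0.052, -0.0208769)  len=0.8614
  (v0,v7,v4) [-++] → (2.22134, 0.052, -0.0208769)–(2.24222, 0.052, 0)  len=0.0295
  (v8,v12,v9) [+-+] → (-1.8446, 0.052, 0)–(-1.53741, 0.052, 0.379691)  len=0.4884
  (v9,v12,v13) [+--] → (-1.53741, 0.052, 0.379691)–(-1.3349, 0.052, 0.63)  len=0.3220
  (v9,v13,v10) [+-+] → (-1.3349, 0.052, 0.63)–(-1.00302, 0.052, 0.219795)  len=0.5276
  (v10,v13,v14) [+--] → (-1.00302, 0.052, 0.219795)–(-0.8252, 0.052, 0)  len=0.2827
  (v10,v14,v11) [+-+] → (-0.8252, 0.052, 0)–(-1.0368, 0.052, -0.261547)  len=0.3364
  (v11,v14,v15) [+--] → (-1.0368, 0.052, -0.261547)–(-1.3349, 0.052, -0.63)  len=0.4739
  (v11,v15,v8) [+-+] → (-1.3349, 0.052, -0.63)–(-1.56036, 0.052, -0.351327)  len=0.3585
  (v8,v15,v12) [+--] → (-1.56036, 0.052, -0.351327)–(-1.8446, 0.052, 0)  len=0.4519

Chained into 2 loop(s):
  loop 1: 8 segments, perimeter = 3.5638
  loop 2: 8 segments, perimeter = 3.2415
Total perimeter = 6.805


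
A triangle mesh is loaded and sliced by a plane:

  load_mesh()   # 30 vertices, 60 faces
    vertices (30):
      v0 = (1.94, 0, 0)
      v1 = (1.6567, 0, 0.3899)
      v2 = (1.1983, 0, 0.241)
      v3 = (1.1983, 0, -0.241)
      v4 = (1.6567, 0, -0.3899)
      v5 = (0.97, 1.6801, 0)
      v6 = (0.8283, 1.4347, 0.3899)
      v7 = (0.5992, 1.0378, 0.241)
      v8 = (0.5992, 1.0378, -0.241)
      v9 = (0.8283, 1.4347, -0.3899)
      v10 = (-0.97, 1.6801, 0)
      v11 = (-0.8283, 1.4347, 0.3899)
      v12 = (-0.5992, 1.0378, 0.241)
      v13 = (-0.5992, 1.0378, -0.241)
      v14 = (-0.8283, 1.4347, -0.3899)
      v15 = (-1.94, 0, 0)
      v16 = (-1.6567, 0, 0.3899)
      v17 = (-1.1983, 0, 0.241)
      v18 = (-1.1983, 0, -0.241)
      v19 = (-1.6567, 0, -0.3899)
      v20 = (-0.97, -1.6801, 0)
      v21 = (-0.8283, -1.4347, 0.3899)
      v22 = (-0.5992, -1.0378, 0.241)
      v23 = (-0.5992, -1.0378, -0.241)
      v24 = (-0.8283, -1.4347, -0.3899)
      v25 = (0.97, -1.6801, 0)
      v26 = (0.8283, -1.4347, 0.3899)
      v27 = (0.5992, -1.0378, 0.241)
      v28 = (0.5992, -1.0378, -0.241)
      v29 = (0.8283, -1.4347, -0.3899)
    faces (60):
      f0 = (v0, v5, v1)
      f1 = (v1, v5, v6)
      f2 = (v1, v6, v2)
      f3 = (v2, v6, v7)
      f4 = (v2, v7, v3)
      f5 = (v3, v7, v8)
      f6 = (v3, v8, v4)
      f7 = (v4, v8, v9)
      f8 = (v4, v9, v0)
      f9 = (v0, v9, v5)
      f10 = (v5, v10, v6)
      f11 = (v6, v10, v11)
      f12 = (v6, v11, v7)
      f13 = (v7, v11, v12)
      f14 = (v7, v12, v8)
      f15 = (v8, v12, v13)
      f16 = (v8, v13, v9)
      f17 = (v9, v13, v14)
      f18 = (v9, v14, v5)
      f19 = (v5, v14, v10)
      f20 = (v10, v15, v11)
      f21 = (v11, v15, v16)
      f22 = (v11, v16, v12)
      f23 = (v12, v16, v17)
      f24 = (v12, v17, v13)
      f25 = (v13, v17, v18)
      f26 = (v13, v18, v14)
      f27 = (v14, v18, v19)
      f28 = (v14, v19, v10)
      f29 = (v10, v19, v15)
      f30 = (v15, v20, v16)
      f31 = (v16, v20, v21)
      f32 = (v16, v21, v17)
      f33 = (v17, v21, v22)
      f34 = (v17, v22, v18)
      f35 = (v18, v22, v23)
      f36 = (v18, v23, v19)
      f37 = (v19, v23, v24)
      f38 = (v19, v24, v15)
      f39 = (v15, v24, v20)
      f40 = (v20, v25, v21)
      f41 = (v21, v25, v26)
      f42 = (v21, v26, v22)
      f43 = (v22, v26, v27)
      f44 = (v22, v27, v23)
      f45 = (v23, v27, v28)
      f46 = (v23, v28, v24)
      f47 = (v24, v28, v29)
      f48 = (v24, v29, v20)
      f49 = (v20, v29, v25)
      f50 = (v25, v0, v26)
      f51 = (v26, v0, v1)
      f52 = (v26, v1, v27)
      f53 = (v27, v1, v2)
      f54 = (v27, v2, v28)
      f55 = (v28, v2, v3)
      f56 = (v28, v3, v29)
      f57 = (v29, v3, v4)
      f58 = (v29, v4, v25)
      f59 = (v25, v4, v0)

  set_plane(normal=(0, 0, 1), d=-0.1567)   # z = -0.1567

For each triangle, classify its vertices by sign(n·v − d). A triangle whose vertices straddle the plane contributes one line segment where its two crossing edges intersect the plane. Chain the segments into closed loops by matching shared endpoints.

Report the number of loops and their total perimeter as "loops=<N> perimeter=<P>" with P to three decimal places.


Straddling triangles (24 of 60):
  (v2,v7,v3) [++-] → (1.09352, 0.181507, -0.1567)–(1.1983, 0, -0.1567)  len=0.2096
  (v3,v7,v8) [-+-] → (1.09352, 0.181507, -0.1567)–(0.5992, 1.0378, -0.1567)  len=0.9887
  (v4,v9,v0) [--+] → (1.49321, 0.576603, -0.1567)–(1.82614, 0, -0.1567)  len=0.6658
  (v0,v9,v5) [+-+] → (1.49321, 0.576603, -0.1567)–(0.913051, 1.58147, -0.1567)  len=1.1603
  (v7,v12,v8) [++-] → (0.389604, 1.0378, -0.1567)–(0.5992, 1.0378, -0.1567)  len=0.2096
  (v8,v12,v13) [-+-] → (0.389604, 1.0378, -0.1567)–(-0.5992, 1.0378, -0.1567)  len=0.9888
  (v9,v14,v5) [--+] → (0.247267, 1.58147, -0.1567)–(0.913051, 1.58147, -0.1567)  len=0.6658
  (v5,v14,v10) [+-+] → (0.247267, 1.58147, -0.1567)–(-0.913051, 1.58147, -0.1567)  len=1.1603
  (v12,v17,v13) [++-] → (-0.70398, 0.856293, -0.1567)–(-0.5992, 1.0378, -0.1567)  len=0.2096
  (v13,v17,v18) [-+-] → (-0.70398, 0.856293, -0.1567)–(-1.1983, 0, -0.1567)  len=0.9887
  (v14,v19,v10) [--+] → (-1.24598, 1.00487, -0.1567)–(-0.913051, 1.58147, -0.1567)  len=0.6658
  (v10,v19,v15) [+-+] → (-1.24598, 1.00487, -0.1567)–(-1.82614, 0, -0.1567)  len=1.1603
  (v17,v22,v18) [++-] → (-1.09352, -0.181507, -0.1567)–(-1.1983, 0, -0.1567)  len=0.2096
  (v18,v22,v23) [-+-] → (-1.09352, -0.181507, -0.1567)–(-0.5992, -1.0378, -0.1567)  len=0.9887
  (v19,v24,v15) [--+] → (-1.49321, -0.576603, -0.1567)–(-1.82614, 0, -0.1567)  len=0.6658
  (v15,v24,v20) [+-+] → (-1.49321, -0.576603, -0.1567)–(-0.913051, -1.58147, -0.1567)  len=1.1603
  (v22,v27,v23) [++-] → (-0.389604, -1.0378, -0.1567)–(-0.5992, -1.0378, -0.1567)  len=0.2096
  (v23,v27,v28) [-+-] → (-0.389604, -1.0378, -0.1567)–(0.5992, -1.0378, -0.1567)  len=0.9888
  (v24,v29,v20) [--+] → (-0.247267, -1.58147, -0.1567)–(-0.913051, -1.58147, -0.1567)  len=0.6658
  (v20,v29,v25) [+-+] → (-0.247267, -1.58147, -0.1567)–(0.913051, -1.58147, -0.1567)  len=1.1603
  (v27,v2,v28) [++-] → (0.70398, -0.856293, -0.1567)–(0.5992, -1.0378, -0.1567)  len=0.2096
  (v28,v2,v3) [-+-] → (0.70398, -0.856293, -0.1567)–(1.1983, 0, -0.1567)  len=0.9887
  (v29,v4,v25) [--+] → (1.24598, -1.00487, -0.1567)–(0.913051, -1.58147, -0.1567)  len=0.6658
  (v25,v4,v0) [+-+] → (1.24598, -1.00487, -0.1567)–(1.82614, 0, -0.1567)  len=1.1603

Chained into 2 loop(s):
  loop 1: 12 segments, perimeter = 7.1900
  loop 2: 12 segments, perimeter = 10.9568
Total perimeter = 18.147

loops=2 perimeter=18.147


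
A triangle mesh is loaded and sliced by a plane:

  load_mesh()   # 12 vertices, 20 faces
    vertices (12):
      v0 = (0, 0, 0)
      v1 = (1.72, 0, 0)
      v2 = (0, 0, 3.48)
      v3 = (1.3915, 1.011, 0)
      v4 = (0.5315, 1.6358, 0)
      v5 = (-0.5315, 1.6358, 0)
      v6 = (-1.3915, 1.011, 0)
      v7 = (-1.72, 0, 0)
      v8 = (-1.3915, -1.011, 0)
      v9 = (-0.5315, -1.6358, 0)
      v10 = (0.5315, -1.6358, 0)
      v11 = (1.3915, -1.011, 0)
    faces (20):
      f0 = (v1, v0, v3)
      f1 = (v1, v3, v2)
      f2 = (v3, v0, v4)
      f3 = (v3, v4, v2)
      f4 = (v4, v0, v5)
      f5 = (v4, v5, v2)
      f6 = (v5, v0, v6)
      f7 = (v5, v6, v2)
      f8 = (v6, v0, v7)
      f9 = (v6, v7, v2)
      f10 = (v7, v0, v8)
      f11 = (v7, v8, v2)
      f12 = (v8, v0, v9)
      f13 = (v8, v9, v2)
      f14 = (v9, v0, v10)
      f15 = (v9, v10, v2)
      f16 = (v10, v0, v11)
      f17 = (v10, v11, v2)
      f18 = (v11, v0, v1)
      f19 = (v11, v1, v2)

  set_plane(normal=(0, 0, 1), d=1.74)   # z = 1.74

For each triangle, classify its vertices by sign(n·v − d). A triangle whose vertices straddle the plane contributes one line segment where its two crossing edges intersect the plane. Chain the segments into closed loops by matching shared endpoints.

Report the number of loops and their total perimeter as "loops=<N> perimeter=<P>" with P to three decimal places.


Straddling triangles (10 of 20):
  (v1,v3,v2) [--+] → (0.69575, 0.5055, 1.74)–(0.86, 0, 1.74)  len=0.5315
  (v3,v4,v2) [--+] → (0.26575, 0.8179, 1.74)–(0.69575, 0.5055, 1.74)  len=0.5315
  (v4,v5,v2) [--+] → (-0.26575, 0.8179, 1.74)–(0.26575, 0.8179, 1.74)  len=0.5315
  (v5,v6,v2) [--+] → (-0.69575, 0.5055, 1.74)–(-0.26575, 0.8179, 1.74)  len=0.5315
  (v6,v7,v2) [--+] → (-0.86, 0, 1.74)–(-0.69575, 0.5055, 1.74)  len=0.5315
  (v7,v8,v2) [--+] → (-0.69575, -0.5055, 1.74)–(-0.86, 0, 1.74)  len=0.5315
  (v8,v9,v2) [--+] → (-0.26575, -0.8179, 1.74)–(-0.69575, -0.5055, 1.74)  len=0.5315
  (v9,v10,v2) [--+] → (0.26575, -0.8179, 1.74)–(-0.26575, -0.8179, 1.74)  len=0.5315
  (v10,v11,v2) [--+] → (0.69575, -0.5055, 1.74)–(0.26575, -0.8179, 1.74)  len=0.5315
  (v11,v1,v2) [--+] → (0.86, 0, 1.74)–(0.69575, -0.5055, 1.74)  len=0.5315

Chained into 1 loop(s):
  loop 1: 10 segments, perimeter = 5.3151
Total perimeter = 5.315

loops=1 perimeter=5.315
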